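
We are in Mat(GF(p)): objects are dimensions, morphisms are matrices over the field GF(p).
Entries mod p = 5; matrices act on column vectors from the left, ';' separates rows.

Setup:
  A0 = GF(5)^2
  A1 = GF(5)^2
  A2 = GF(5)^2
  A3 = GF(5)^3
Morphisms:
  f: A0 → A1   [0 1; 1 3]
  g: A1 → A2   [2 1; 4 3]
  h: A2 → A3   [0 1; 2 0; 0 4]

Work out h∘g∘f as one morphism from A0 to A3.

  e0=⟨1,0⟩ f→⟨0,1⟩ g→⟨1,3⟩ h→⟨3,2,2⟩
  e1=⟨0,1⟩ f→⟨1,3⟩ g→⟨0,3⟩ h→⟨3,0,2⟩
result: [3 3; 2 0; 2 2]

Answer: [3 3; 2 0; 2 2]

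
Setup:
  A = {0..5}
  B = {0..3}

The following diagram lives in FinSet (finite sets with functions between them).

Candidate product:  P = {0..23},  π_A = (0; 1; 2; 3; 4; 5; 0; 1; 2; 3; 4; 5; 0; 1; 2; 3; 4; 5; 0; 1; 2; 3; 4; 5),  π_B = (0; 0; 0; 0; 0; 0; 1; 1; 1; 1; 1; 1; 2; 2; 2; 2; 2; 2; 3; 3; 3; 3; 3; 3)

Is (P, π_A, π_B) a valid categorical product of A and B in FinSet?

|A|·|B| = 6·4 = 24;  |P| = 24
Check the pairing map k ↦ (π_A(k), π_B(k)):
  0 -> (0,0)
  1 -> (1,0)
  2 -> (2,0)
  3 -> (3,0)
  4 -> (4,0)
  5 -> (5,0)
  6 -> (0,1)
  7 -> (1,1)
  8 -> (2,1)
  9 -> (3,1)
  10 -> (4,1)
  11 -> (5,1)
  12 -> (0,2)
  13 -> (1,2)
  14 -> (2,2)
  15 -> (3,2)
  16 -> (4,2)
  17 -> (5,2)
  18 -> (0,3)
  19 -> (1,3)
  20 -> (2,3)
  21 -> (3,3)
  22 -> (4,3)
  23 -> (5,3)
distinct pairs in image: 24 / 24 needed
  → bijection onto A×B; projections well-typed.

Answer: VALID PRODUCT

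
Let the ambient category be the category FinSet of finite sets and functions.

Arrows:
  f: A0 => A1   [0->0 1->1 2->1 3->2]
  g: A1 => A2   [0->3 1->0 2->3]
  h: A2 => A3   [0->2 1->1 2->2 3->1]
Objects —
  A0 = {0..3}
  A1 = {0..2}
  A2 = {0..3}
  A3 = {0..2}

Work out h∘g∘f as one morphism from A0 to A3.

Answer: [0->1 1->2 2->2 3->1]

Derivation:
  0 f=>0 g=>3 h=>1
  1 f=>1 g=>0 h=>2
  2 f=>1 g=>0 h=>2
  3 f=>2 g=>3 h=>1
result: [0->1 1->2 2->2 3->1]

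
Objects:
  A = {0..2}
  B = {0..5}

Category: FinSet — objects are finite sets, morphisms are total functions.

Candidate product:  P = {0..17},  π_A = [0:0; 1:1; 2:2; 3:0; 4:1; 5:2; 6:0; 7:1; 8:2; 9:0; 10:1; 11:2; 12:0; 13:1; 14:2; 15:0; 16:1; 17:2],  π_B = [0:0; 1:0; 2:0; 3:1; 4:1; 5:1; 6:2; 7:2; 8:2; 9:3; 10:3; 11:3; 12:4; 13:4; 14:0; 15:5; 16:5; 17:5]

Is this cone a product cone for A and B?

Answer: NOT A VALID PRODUCT — duplicate pair at indices 2,14

Trace:
|A|·|B| = 3·6 = 18;  |P| = 18
Check the pairing map k ↦ (π_A(k), π_B(k)):
  0 : (0,0)
  1 : (1,0)
  2 : (2,0)
  3 : (0,1)
  4 : (1,1)
  5 : (2,1)
  6 : (0,2)
  7 : (1,2)
  8 : (2,2)
  9 : (0,3)
  10 : (1,3)
  11 : (2,3)
  12 : (0,4)
  13 : (1,4)
  14 : (2,0)  ✗ repeats pair of k=2
  15 : (0,5)
  16 : (1,5)
  17 : (2,5)
distinct pairs in image: 17 / 18 needed
  → (2,0) hit at k=2 and k=14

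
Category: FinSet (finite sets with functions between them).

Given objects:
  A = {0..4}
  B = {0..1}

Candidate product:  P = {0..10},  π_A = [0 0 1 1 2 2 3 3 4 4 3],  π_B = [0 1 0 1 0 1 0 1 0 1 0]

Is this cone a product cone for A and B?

|A|·|B| = 5·2 = 10;  |P| = 11
  → cardinalities differ; no bijection possible.

Answer: NOT A VALID PRODUCT — |P|=11 ≠ |A|·|B|=10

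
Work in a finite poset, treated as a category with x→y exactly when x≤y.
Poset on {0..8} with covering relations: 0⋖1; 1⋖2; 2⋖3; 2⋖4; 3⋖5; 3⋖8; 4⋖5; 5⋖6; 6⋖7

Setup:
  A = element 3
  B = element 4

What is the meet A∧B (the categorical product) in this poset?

Answer: A∧B = 2

Work:
Common predecessors of 3,4: {0,1,2}
  0 ⊑ 2
  1 ⊑ 2
  2 ⊑ 2
glb = 2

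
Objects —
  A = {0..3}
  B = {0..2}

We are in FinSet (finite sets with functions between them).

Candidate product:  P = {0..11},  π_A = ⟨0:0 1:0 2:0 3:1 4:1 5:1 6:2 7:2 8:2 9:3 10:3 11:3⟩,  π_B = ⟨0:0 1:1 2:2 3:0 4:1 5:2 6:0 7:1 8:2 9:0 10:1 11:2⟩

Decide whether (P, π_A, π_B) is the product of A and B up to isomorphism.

|A|·|B| = 4·3 = 12;  |P| = 12
Check the pairing map k ↦ (π_A(k), π_B(k)):
  0 : (0,0)
  1 : (0,1)
  2 : (0,2)
  3 : (1,0)
  4 : (1,1)
  5 : (1,2)
  6 : (2,0)
  7 : (2,1)
  8 : (2,2)
  9 : (3,0)
  10 : (3,1)
  11 : (3,2)
distinct pairs in image: 12 / 12 needed
  → bijection onto A×B; projections well-typed.

Answer: VALID PRODUCT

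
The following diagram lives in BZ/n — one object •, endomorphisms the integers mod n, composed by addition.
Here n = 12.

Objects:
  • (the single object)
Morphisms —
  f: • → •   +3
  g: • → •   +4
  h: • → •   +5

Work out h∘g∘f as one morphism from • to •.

  0 +3≡3 +4≡7 +5≡0  (mod 12)
⟦path⟧: +0

Answer: +0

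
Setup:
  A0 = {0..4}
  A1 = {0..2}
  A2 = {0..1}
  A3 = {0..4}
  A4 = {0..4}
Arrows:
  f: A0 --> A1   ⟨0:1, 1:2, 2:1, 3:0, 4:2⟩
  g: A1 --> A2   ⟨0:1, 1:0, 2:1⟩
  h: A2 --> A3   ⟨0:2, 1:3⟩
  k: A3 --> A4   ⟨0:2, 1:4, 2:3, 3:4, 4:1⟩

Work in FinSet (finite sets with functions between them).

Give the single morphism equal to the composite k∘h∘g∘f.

Answer: ⟨0:3, 1:4, 2:3, 3:4, 4:4⟩

Derivation:
  0 f-->1 g-->0 h-->2 k-->3
  1 f-->2 g-->1 h-->3 k-->4
  2 f-->1 g-->0 h-->2 k-->3
  3 f-->0 g-->1 h-->3 k-->4
  4 f-->2 g-->1 h-->3 k-->4
result: ⟨0:3, 1:4, 2:3, 3:4, 4:4⟩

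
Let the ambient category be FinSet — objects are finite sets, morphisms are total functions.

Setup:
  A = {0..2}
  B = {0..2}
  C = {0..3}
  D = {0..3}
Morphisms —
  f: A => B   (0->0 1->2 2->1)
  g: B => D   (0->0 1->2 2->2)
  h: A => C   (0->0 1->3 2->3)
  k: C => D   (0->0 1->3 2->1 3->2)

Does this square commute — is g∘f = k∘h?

1) trace f;g:
  0 f=>0 g=>0
  1 f=>2 g=>2
  2 f=>1 g=>2
  composite₁ = (0->0 1->2 2->2)
2) trace h;k:
  0 h=>0 k=>0
  1 h=>3 k=>2
  2 h=>3 k=>2
  composite₂ = (0->0 1->2 2->2)
Equal? same morphism ✓

Answer: COMMUTES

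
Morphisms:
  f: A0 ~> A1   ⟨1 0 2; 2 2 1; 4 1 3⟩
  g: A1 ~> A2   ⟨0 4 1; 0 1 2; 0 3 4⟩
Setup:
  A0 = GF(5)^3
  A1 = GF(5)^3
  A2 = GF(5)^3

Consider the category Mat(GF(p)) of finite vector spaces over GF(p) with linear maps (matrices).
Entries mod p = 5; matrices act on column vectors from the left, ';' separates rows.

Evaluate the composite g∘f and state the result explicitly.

  e0=[1,0,0] f~>[1,2,4] g~>[2,0,2]
  e1=[0,1,0] f~>[0,2,1] g~>[4,4,0]
  e2=[0,0,1] f~>[2,1,3] g~>[2,2,0]
composite: ⟨2 4 2; 0 4 2; 2 0 0⟩

Answer: ⟨2 4 2; 0 4 2; 2 0 0⟩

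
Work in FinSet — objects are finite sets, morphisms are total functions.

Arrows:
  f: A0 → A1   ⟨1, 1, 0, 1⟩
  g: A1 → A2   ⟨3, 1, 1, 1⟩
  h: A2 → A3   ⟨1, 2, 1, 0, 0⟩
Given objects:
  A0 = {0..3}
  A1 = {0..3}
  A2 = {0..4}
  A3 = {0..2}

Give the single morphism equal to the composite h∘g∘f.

  0 f→1 g→1 h→2
  1 f→1 g→1 h→2
  2 f→0 g→3 h→0
  3 f→1 g→1 h→2
⟦path⟧: ⟨2, 2, 0, 2⟩

Answer: ⟨2, 2, 0, 2⟩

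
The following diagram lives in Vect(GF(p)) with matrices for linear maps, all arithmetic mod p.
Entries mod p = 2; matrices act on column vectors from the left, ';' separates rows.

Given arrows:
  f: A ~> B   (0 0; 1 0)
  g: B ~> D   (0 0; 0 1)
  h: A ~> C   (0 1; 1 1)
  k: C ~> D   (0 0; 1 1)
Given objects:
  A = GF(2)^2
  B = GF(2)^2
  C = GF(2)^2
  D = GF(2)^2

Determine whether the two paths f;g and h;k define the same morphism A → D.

1) trace f;g:
  e0=(1,0) f~>(0,1) g~>(0,1)
  e1=(0,1) f~>(0,0) g~>(0,0)
  ⟦path⟧₁ = (0 0; 1 0)
2) trace h;k:
  e0=(1,0) h~>(0,1) k~>(0,1)
  e1=(0,1) h~>(1,1) k~>(0,0)
  ⟦path⟧₂ = (0 0; 1 0)
Equal? same morphism ✓

Answer: COMMUTES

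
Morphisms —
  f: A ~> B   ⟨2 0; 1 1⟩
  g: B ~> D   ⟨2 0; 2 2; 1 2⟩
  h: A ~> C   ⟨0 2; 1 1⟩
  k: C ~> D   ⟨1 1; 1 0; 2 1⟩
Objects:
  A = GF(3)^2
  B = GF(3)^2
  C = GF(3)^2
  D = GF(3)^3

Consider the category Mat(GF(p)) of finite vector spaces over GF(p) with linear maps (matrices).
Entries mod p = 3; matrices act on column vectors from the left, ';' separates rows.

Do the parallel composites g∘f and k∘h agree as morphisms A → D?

Path 1 = f;g:
  e0=(1,0) f~>(2,1) g~>(1,0,1)
  e1=(0,1) f~>(0,1) g~>(0,2,2)
  composite₁ = ⟨1 0; 0 2; 1 2⟩
Path 2 = h;k:
  e0=(1,0) h~>(0,1) k~>(1,0,1)
  e1=(0,1) h~>(2,1) k~>(0,2,2)
  composite₂ = ⟨1 0; 0 2; 1 2⟩
Equal? YES — commutes

Answer: COMMUTES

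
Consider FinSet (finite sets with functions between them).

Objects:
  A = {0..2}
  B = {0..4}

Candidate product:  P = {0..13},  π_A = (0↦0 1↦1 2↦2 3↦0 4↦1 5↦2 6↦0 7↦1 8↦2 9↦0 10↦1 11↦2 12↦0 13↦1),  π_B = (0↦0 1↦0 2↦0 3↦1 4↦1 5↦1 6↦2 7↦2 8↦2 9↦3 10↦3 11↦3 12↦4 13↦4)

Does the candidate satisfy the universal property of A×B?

|A|·|B| = 3·5 = 15;  |P| = 14
  → cardinalities differ; no bijection possible.

Answer: NOT A VALID PRODUCT — |P|=14 ≠ |A|·|B|=15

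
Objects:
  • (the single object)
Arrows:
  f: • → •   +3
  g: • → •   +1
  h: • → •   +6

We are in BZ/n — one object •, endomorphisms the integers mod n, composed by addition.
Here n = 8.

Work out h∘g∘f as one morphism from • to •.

Answer: +2

Derivation:
  0 +3≡3 +1≡4 +6≡2  (mod 8)
result: +2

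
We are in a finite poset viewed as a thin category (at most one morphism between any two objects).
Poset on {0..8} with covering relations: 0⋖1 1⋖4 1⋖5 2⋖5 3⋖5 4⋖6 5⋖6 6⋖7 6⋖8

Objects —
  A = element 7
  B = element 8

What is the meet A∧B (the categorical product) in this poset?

Answer: A∧B = 6

Derivation:
Common predecessors of 7,8: {0,1,2,3,4,5,6}
  0 ⊑ 6
  1 ⊑ 6
  2 ⊑ 6
  3 ⊑ 6
  4 ⊑ 6
  5 ⊑ 6
  6 ⊑ 6
glb = 6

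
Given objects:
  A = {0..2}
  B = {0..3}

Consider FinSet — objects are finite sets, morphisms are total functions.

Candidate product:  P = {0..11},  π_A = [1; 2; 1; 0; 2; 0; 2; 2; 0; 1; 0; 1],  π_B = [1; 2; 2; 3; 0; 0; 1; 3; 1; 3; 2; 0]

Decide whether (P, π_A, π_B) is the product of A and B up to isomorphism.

|A|·|B| = 3·4 = 12;  |P| = 12
Check the pairing map k ↦ (π_A(k), π_B(k)):
  0 -> (1,1)
  1 -> (2,2)
  2 -> (1,2)
  3 -> (0,3)
  4 -> (2,0)
  5 -> (0,0)
  6 -> (2,1)
  7 -> (2,3)
  8 -> (0,1)
  9 -> (1,3)
  10 -> (0,2)
  11 -> (1,0)
distinct pairs in image: 12 / 12 needed
  → bijection onto A×B; projections well-typed.

Answer: VALID PRODUCT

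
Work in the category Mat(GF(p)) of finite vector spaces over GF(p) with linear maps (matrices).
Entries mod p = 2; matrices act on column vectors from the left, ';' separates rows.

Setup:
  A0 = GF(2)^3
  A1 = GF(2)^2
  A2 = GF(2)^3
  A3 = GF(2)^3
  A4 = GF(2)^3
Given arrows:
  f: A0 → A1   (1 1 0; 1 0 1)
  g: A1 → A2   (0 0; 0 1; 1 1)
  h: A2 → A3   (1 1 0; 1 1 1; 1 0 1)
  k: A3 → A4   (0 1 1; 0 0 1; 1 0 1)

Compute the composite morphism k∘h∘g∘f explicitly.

Answer: (1 0 1; 0 1 1; 1 1 0)

Derivation:
  e0=⟨1,0,0⟩ f→⟨1,1⟩ g→⟨0,1,0⟩ h→⟨1,1,0⟩ k→⟨1,0,1⟩
  e1=⟨0,1,0⟩ f→⟨1,0⟩ g→⟨0,0,1⟩ h→⟨0,1,1⟩ k→⟨0,1,1⟩
  e2=⟨0,0,1⟩ f→⟨0,1⟩ g→⟨0,1,1⟩ h→⟨1,0,1⟩ k→⟨1,1,0⟩
composite: (1 0 1; 0 1 1; 1 1 0)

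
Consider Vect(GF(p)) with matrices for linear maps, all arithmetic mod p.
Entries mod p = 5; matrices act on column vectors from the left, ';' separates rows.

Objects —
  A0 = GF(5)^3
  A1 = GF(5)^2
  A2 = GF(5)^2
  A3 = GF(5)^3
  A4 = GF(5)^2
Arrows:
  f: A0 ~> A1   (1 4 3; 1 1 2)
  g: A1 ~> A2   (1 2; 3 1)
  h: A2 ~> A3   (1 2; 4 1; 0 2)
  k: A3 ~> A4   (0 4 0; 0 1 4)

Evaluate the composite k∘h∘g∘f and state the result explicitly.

  e0=⟨1,0,0⟩ f~>⟨1,1⟩ g~>⟨3,4⟩ h~>⟨1,1,3⟩ k~>⟨4,3⟩
  e1=⟨0,1,0⟩ f~>⟨4,1⟩ g~>⟨1,3⟩ h~>⟨2,2,1⟩ k~>⟨3,1⟩
  e2=⟨0,0,1⟩ f~>⟨3,2⟩ g~>⟨2,1⟩ h~>⟨4,4,2⟩ k~>⟨1,2⟩
⟦path⟧: (4 3 1; 3 1 2)

Answer: (4 3 1; 3 1 2)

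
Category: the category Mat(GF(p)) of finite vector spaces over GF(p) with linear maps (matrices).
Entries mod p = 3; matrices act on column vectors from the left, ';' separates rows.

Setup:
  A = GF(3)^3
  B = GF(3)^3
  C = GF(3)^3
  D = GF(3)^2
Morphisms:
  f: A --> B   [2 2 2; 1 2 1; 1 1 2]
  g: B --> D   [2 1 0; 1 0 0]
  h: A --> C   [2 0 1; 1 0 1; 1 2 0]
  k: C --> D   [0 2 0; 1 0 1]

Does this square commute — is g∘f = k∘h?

1) trace f;g:
  e0=[1,0,0] f-->[2,1,1] g-->[2,2]
  e1=[0,1,0] f-->[2,2,1] g-->[0,2]
  e2=[0,0,1] f-->[2,1,2] g-->[2,2]
  ⟦path⟧₁ = [2 0 2; 2 2 2]
2) trace h;k:
  e0=[1,0,0] h-->[2,1,1] k-->[2,0]
  e1=[0,1,0] h-->[0,0,2] k-->[0,2]
  e2=[0,0,1] h-->[1,1,0] k-->[2,1]
  ⟦path⟧₂ = [2 0 2; 0 2 1]
Equal? differ; not commutative

Answer: DOES NOT COMMUTE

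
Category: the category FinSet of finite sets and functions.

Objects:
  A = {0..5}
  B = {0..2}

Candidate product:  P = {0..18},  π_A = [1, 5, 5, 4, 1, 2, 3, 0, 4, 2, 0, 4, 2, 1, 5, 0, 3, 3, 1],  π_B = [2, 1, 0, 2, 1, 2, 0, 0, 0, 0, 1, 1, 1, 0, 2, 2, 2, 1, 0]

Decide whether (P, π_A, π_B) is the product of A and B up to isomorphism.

Answer: NOT A VALID PRODUCT — |P|=19 ≠ |A|·|B|=18

Trace:
|A|·|B| = 6·3 = 18;  |P| = 19
  → cardinalities differ; no bijection possible.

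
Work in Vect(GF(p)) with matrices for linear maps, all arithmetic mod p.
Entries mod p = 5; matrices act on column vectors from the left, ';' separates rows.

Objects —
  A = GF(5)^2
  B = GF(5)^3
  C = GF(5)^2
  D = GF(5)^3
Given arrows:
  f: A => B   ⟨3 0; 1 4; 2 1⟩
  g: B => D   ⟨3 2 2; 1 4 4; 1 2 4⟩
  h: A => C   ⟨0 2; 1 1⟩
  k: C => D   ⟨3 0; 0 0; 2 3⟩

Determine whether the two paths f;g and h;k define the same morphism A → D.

Answer: DOES NOT COMMUTE

Derivation:
Path 1 = f;g:
  e0=[1,0] f=>[3,1,2] g=>[0,0,3]
  e1=[0,1] f=>[0,4,1] g=>[0,0,2]
  composite₁ = ⟨0 0; 0 0; 3 2⟩
Path 2 = h;k:
  e0=[1,0] h=>[0,1] k=>[0,0,3]
  e1=[0,1] h=>[2,1] k=>[1,0,2]
  composite₂ = ⟨0 1; 0 0; 3 2⟩
Equal? distinct morphisms ✗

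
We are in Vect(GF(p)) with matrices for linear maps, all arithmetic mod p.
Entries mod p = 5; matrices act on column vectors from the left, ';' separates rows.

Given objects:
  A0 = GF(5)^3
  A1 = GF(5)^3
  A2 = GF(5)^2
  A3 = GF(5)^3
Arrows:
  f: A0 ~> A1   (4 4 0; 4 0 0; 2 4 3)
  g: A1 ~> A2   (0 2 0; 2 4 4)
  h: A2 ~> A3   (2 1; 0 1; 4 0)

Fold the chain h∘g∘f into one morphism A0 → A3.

Answer: (3 4 2; 2 4 2; 2 0 0)

Trace:
  e0=[1,0,0] f~>[4,4,2] g~>[3,2] h~>[3,2,2]
  e1=[0,1,0] f~>[4,0,4] g~>[0,4] h~>[4,4,0]
  e2=[0,0,1] f~>[0,0,3] g~>[0,2] h~>[2,2,0]
result: (3 4 2; 2 4 2; 2 0 0)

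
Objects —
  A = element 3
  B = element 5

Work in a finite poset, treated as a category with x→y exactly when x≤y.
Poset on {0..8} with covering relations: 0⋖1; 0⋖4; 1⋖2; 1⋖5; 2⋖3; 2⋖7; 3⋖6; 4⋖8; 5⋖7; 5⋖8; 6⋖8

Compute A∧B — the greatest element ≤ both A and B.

{x : x⊑A ∧ x⊑B} = {0,1}  (A=3, B=5)
  0 ⊑ 1
  1 ⊑ 1
glb = 1

Answer: A∧B = 1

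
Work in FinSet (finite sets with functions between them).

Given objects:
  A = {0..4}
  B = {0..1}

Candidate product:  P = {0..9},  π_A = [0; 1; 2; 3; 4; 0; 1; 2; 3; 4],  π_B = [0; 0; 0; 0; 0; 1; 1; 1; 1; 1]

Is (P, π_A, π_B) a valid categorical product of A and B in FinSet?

Answer: VALID PRODUCT

Trace:
|A|·|B| = 5·2 = 10;  |P| = 10
Check the pairing map k ↦ (π_A(k), π_B(k)):
  0 : (0,0)
  1 : (1,0)
  2 : (2,0)
  3 : (3,0)
  4 : (4,0)
  5 : (0,1)
  6 : (1,1)
  7 : (2,1)
  8 : (3,1)
  9 : (4,1)
distinct pairs in image: 10 / 10 needed
  → bijection onto A×B; projections well-typed.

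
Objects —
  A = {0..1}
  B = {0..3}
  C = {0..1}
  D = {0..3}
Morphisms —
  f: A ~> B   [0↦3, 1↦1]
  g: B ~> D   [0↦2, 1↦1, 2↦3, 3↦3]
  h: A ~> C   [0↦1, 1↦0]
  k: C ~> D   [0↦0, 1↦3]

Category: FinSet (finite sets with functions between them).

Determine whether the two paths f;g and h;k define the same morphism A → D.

1) trace f;g:
  0 f~>3 g~>3
  1 f~>1 g~>1
  result₁ = [0↦3, 1↦1]
2) trace h;k:
  0 h~>1 k~>3
  1 h~>0 k~>0
  result₂ = [0↦3, 1↦0]
Equal? NO — does not commute

Answer: DOES NOT COMMUTE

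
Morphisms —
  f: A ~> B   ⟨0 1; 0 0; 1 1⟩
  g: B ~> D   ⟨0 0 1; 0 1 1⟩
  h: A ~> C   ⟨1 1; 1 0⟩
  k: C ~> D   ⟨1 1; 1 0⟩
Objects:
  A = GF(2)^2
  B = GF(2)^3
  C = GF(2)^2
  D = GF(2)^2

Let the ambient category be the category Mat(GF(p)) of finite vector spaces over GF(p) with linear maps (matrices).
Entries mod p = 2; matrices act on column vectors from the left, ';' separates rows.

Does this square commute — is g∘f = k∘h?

Answer: DOES NOT COMMUTE

Work:
Along f;g (path 1):
  e0=[1,0] f~>[0,0,1] g~>[1,1]
  e1=[0,1] f~>[1,0,1] g~>[1,1]
  ⟦path⟧₁ = ⟨1 1; 1 1⟩
Along h;k (path 2):
  e0=[1,0] h~>[1,1] k~>[0,1]
  e1=[0,1] h~>[1,0] k~>[1,1]
  ⟦path⟧₂ = ⟨0 1; 1 1⟩
Equal? differ; not commutative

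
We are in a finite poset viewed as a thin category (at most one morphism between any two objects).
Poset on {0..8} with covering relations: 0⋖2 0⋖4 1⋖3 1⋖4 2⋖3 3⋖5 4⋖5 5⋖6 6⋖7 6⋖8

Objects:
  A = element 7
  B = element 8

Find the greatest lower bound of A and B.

Answer: A∧B = 6

Work:
Common predecessors of 7,8: {0,1,2,3,4,5,6}
  0 <= 6
  1 <= 6
  2 <= 6
  3 <= 6
  4 <= 6
  5 <= 6
  6 <= 6
glb = 6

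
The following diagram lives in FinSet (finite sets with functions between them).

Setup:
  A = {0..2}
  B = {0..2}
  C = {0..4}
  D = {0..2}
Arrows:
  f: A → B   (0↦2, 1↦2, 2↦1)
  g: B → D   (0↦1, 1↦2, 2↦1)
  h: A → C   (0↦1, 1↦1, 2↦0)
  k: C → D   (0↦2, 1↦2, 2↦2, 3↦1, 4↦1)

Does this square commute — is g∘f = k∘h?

Along f;g (path 1):
  0 f→2 g→1
  1 f→2 g→1
  2 f→1 g→2
  result₁ = (0↦1, 1↦1, 2↦2)
Along h;k (path 2):
  0 h→1 k→2
  1 h→1 k→2
  2 h→0 k→2
  result₂ = (0↦2, 1↦2, 2↦2)
Equal? distinct morphisms ✗

Answer: DOES NOT COMMUTE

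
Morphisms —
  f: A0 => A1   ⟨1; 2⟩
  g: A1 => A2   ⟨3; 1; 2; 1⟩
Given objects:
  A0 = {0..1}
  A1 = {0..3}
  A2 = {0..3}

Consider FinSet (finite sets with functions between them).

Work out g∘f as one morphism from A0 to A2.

Answer: ⟨1; 2⟩

Work:
  0 f=>1 g=>1
  1 f=>2 g=>2
⟦path⟧: ⟨1; 2⟩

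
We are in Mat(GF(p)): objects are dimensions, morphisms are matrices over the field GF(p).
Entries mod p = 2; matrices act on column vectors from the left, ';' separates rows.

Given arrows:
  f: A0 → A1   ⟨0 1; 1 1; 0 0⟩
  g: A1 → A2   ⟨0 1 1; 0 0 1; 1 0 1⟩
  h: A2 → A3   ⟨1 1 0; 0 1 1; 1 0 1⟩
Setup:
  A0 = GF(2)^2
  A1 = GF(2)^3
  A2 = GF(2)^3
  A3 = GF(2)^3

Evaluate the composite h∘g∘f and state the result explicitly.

Answer: ⟨1 1; 0 1; 1 0⟩

Derivation:
  e0=[1,0] f→[0,1,0] g→[1,0,0] h→[1,0,1]
  e1=[0,1] f→[1,1,0] g→[1,0,1] h→[1,1,0]
⟦path⟧: ⟨1 1; 0 1; 1 0⟩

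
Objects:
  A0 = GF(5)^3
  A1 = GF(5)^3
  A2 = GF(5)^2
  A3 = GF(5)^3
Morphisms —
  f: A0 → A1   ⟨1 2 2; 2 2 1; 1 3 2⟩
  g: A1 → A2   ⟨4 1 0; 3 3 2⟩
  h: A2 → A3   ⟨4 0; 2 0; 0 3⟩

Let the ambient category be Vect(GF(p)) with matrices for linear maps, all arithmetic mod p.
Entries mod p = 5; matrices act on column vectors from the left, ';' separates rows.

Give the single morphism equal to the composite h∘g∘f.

  e0=⟨1,0,0⟩ f→⟨1,2,1⟩ g→⟨1,1⟩ h→⟨4,2,3⟩
  e1=⟨0,1,0⟩ f→⟨2,2,3⟩ g→⟨0,3⟩ h→⟨0,0,4⟩
  e2=⟨0,0,1⟩ f→⟨2,1,2⟩ g→⟨4,3⟩ h→⟨1,3,4⟩
⟦path⟧: ⟨4 0 1; 2 0 3; 3 4 4⟩

Answer: ⟨4 0 1; 2 0 3; 3 4 4⟩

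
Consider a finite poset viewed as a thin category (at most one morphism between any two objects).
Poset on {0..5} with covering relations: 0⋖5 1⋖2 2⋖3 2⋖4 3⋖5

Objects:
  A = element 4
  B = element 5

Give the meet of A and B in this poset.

Lower bounds of A=4 and B=5: {1,2}
  1 ≤ 2
  2 ≤ 2
glb = 2

Answer: A∧B = 2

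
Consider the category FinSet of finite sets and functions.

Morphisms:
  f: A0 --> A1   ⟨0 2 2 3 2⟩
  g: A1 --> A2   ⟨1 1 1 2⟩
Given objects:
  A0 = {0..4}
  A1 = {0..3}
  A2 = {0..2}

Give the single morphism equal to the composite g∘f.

  0 f-->0 g-->1
  1 f-->2 g-->1
  2 f-->2 g-->1
  3 f-->3 g-->2
  4 f-->2 g-->1
⟦path⟧: ⟨1 1 1 2 1⟩

Answer: ⟨1 1 1 2 1⟩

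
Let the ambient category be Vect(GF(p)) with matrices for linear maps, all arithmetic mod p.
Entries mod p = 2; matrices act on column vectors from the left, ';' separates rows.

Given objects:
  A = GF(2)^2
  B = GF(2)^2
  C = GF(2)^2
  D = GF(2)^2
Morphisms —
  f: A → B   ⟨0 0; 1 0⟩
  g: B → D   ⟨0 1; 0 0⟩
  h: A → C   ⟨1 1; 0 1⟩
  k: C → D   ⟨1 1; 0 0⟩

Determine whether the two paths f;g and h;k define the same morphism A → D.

Along f;g (path 1):
  e0=⟨1,0⟩ f→⟨0,1⟩ g→⟨1,0⟩
  e1=⟨0,1⟩ f→⟨0,0⟩ g→⟨0,0⟩
  ⟦path⟧₁ = ⟨1 0; 0 0⟩
Along h;k (path 2):
  e0=⟨1,0⟩ h→⟨1,0⟩ k→⟨1,0⟩
  e1=⟨0,1⟩ h→⟨1,1⟩ k→⟨0,0⟩
  ⟦path⟧₂ = ⟨1 0; 0 0⟩
Equal? YES — commutes

Answer: COMMUTES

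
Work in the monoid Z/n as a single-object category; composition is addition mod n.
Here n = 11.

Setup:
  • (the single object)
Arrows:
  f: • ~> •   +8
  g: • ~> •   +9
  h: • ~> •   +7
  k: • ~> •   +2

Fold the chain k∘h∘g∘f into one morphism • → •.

Answer: +4

Derivation:
  0 +8≡8 +9≡6 +7≡2 +2≡4  (mod 11)
⟦path⟧: +4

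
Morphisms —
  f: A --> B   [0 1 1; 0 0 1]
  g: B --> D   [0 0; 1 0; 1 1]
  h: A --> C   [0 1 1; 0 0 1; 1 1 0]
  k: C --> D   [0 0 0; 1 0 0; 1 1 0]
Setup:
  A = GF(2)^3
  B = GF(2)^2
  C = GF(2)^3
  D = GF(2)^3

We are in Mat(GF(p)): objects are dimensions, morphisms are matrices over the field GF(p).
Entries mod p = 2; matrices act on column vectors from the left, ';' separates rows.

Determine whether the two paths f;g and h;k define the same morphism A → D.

Along f;g (path 1):
  e0=(1,0,0) f-->(0,0) g-->(0,0,0)
  e1=(0,1,0) f-->(1,0) g-->(0,1,1)
  e2=(0,0,1) f-->(1,1) g-->(0,1,0)
  composite₁ = [0 0 0; 0 1 1; 0 1 0]
Along h;k (path 2):
  e0=(1,0,0) h-->(0,0,1) k-->(0,0,0)
  e1=(0,1,0) h-->(1,0,1) k-->(0,1,1)
  e2=(0,0,1) h-->(1,1,0) k-->(0,1,0)
  composite₂ = [0 0 0; 0 1 1; 0 1 0]
Equal? equal; square commutes

Answer: COMMUTES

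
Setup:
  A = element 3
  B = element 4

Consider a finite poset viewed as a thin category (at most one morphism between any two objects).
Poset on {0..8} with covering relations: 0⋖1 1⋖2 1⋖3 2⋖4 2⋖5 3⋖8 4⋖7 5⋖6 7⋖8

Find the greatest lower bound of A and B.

Common predecessors of 3,4: {0,1}
  0 ⊑ 1
  1 ⊑ 1
glb = 1

Answer: A∧B = 1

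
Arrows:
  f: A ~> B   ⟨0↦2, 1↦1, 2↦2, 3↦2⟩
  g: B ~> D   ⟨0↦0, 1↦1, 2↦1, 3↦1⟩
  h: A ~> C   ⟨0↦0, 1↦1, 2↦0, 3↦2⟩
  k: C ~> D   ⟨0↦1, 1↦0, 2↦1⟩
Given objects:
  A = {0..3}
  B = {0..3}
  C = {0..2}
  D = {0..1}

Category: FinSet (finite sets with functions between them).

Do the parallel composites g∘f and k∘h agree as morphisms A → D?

Along f;g (path 1):
  0 f~>2 g~>1
  1 f~>1 g~>1
  2 f~>2 g~>1
  3 f~>2 g~>1
  ⟦path⟧₁ = ⟨0↦1, 1↦1, 2↦1, 3↦1⟩
Along h;k (path 2):
  0 h~>0 k~>1
  1 h~>1 k~>0
  2 h~>0 k~>1
  3 h~>2 k~>1
  ⟦path⟧₂ = ⟨0↦1, 1↦0, 2↦1, 3↦1⟩
Equal? distinct morphisms ✗

Answer: DOES NOT COMMUTE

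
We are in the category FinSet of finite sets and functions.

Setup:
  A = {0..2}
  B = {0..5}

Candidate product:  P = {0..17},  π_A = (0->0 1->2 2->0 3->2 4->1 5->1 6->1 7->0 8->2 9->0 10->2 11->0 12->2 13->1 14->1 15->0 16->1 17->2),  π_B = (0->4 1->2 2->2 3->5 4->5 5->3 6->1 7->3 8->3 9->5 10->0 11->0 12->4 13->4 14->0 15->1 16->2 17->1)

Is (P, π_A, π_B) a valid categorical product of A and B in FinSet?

|A|·|B| = 3·6 = 18;  |P| = 18
Check the pairing map k ↦ (π_A(k), π_B(k)):
  0 -> (0,4)
  1 -> (2,2)
  2 -> (0,2)
  3 -> (2,5)
  4 -> (1,5)
  5 -> (1,3)
  6 -> (1,1)
  7 -> (0,3)
  8 -> (2,3)
  9 -> (0,5)
  10 -> (2,0)
  11 -> (0,0)
  12 -> (2,4)
  13 -> (1,4)
  14 -> (1,0)
  15 -> (0,1)
  16 -> (1,2)
  17 -> (2,1)
distinct pairs in image: 18 / 18 needed
  → bijection onto A×B; projections well-typed.

Answer: VALID PRODUCT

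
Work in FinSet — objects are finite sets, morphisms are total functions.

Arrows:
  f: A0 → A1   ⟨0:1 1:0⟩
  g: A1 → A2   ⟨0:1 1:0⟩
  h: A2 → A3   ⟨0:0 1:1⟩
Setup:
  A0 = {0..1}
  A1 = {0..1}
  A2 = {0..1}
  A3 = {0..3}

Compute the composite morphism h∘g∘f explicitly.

Answer: ⟨0:0 1:1⟩

Trace:
  0 f→1 g→0 h→0
  1 f→0 g→1 h→1
⟦path⟧: ⟨0:0 1:1⟩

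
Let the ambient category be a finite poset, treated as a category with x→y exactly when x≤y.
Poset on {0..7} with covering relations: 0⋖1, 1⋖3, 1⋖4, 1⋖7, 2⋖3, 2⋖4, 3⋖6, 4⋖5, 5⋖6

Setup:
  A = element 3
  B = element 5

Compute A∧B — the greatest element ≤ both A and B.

Answer: NO MEET EXISTS

Work:
Common predecessors of 3,5: {0,1,2}
  maximal lower bounds 1 and 2 are incomparable: neither 1⊑2 nor 2⊑1
→ no greatest lower bound exists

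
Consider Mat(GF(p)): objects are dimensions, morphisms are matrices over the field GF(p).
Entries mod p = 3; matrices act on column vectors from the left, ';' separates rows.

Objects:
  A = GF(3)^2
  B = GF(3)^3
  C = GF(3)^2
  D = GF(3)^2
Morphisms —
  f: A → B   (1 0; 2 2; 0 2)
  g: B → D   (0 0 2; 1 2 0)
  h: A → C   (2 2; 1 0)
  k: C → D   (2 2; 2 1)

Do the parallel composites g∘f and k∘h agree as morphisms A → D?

Answer: COMMUTES

Derivation:
Along f;g (path 1):
  e0=[1,0] f→[1,2,0] g→[0,2]
  e1=[0,1] f→[0,2,2] g→[1,1]
  result₁ = (0 1; 2 1)
Along h;k (path 2):
  e0=[1,0] h→[2,1] k→[0,2]
  e1=[0,1] h→[2,0] k→[1,1]
  result₂ = (0 1; 2 1)
Equal? YES — commutes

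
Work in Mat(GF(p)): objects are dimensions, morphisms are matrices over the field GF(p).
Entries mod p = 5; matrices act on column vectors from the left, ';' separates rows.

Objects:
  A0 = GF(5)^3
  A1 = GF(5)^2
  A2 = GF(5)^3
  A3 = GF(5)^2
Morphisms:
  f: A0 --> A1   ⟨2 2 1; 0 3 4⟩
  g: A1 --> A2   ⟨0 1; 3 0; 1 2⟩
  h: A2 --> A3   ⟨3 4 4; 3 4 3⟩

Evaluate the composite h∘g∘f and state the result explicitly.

  e0=(1,0,0) f-->(2,0) g-->(0,1,2) h-->(2,0)
  e1=(0,1,0) f-->(2,3) g-->(3,1,3) h-->(0,2)
  e2=(0,0,1) f-->(1,4) g-->(4,3,4) h-->(0,1)
⟦path⟧: ⟨2 0 0; 0 2 1⟩

Answer: ⟨2 0 0; 0 2 1⟩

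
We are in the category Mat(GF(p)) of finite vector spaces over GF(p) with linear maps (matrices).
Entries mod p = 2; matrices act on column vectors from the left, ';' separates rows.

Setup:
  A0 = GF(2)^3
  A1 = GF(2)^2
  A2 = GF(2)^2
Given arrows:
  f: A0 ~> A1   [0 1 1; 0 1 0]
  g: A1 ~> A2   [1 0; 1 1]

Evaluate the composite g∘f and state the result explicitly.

  e0=(1,0,0) f~>(0,0) g~>(0,0)
  e1=(0,1,0) f~>(1,1) g~>(1,0)
  e2=(0,0,1) f~>(1,0) g~>(1,1)
result: [0 1 1; 0 0 1]

Answer: [0 1 1; 0 0 1]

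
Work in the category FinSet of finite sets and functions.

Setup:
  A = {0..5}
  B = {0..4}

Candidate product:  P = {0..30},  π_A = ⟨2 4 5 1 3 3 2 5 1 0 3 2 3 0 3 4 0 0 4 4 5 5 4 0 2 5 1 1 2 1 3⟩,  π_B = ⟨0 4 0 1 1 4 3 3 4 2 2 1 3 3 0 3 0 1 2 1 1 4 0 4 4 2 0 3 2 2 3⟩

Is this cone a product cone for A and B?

Answer: NOT A VALID PRODUCT — |P|=31 ≠ |A|·|B|=30

Work:
|A|·|B| = 6·5 = 30;  |P| = 31
  → cardinalities differ; no bijection possible.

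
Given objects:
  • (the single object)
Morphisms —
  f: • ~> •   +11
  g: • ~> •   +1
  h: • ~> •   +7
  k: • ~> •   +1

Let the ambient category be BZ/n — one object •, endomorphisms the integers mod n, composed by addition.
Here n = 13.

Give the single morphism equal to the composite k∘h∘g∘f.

  0 +11≡11 +1≡12 +7≡6 +1≡7  (mod 13)
⟦path⟧: +7

Answer: +7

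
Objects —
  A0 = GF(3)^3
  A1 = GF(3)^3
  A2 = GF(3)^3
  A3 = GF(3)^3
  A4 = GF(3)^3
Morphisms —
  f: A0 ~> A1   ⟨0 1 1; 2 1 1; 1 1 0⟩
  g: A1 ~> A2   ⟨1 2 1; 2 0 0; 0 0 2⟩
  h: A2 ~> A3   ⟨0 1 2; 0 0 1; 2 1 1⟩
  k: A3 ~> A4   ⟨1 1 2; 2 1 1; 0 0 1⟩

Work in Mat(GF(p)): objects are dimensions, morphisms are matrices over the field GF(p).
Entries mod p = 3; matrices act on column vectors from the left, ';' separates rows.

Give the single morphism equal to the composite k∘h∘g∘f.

Answer: ⟨0 2 0; 1 2 0; 0 0 2⟩

Work:
  e0=⟨1,0,0⟩ f~>⟨0,2,1⟩ g~>⟨2,0,2⟩ h~>⟨1,2,0⟩ k~>⟨0,1,0⟩
  e1=⟨0,1,0⟩ f~>⟨1,1,1⟩ g~>⟨1,2,2⟩ h~>⟨0,2,0⟩ k~>⟨2,2,0⟩
  e2=⟨0,0,1⟩ f~>⟨1,1,0⟩ g~>⟨0,2,0⟩ h~>⟨2,0,2⟩ k~>⟨0,0,2⟩
result: ⟨0 2 0; 1 2 0; 0 0 2⟩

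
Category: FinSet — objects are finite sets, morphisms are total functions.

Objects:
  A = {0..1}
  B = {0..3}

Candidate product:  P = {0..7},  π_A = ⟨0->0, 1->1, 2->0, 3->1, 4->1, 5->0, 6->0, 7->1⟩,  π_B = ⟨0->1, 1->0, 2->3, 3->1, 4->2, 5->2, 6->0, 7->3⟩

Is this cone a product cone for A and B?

Answer: VALID PRODUCT

Derivation:
|A|·|B| = 2·4 = 8;  |P| = 8
Check the pairing map k ↦ (π_A(k), π_B(k)):
  0 -> (0,1)
  1 -> (1,0)
  2 -> (0,3)
  3 -> (1,1)
  4 -> (1,2)
  5 -> (0,2)
  6 -> (0,0)
  7 -> (1,3)
distinct pairs in image: 8 / 8 needed
  → bijection onto A×B; projections well-typed.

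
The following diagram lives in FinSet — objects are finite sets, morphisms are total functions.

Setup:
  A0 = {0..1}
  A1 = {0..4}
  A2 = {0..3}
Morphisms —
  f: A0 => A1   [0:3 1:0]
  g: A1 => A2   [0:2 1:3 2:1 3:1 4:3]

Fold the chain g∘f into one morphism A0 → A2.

  0 f=>3 g=>1
  1 f=>0 g=>2
composite: [0:1 1:2]

Answer: [0:1 1:2]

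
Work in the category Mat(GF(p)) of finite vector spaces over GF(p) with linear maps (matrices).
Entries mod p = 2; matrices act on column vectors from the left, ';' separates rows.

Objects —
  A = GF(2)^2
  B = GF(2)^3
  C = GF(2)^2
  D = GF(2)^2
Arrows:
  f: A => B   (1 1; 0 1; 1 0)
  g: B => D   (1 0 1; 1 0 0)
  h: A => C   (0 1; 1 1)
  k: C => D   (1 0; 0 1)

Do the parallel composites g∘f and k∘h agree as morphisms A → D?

Answer: COMMUTES

Trace:
1) trace f;g:
  e0=(1,0) f=>(1,0,1) g=>(0,1)
  e1=(0,1) f=>(1,1,0) g=>(1,1)
  composite₁ = (0 1; 1 1)
2) trace h;k:
  e0=(1,0) h=>(0,1) k=>(0,1)
  e1=(0,1) h=>(1,1) k=>(1,1)
  composite₂ = (0 1; 1 1)
Equal? YES — commutes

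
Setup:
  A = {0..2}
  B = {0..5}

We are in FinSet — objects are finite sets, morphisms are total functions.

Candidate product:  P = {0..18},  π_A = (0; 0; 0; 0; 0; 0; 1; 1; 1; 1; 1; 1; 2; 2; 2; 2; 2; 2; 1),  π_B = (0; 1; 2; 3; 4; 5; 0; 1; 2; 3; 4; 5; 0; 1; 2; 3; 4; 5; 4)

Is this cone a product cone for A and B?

Answer: NOT A VALID PRODUCT — |P|=19 ≠ |A|·|B|=18

Work:
|A|·|B| = 3·6 = 18;  |P| = 19
  → cardinalities differ; no bijection possible.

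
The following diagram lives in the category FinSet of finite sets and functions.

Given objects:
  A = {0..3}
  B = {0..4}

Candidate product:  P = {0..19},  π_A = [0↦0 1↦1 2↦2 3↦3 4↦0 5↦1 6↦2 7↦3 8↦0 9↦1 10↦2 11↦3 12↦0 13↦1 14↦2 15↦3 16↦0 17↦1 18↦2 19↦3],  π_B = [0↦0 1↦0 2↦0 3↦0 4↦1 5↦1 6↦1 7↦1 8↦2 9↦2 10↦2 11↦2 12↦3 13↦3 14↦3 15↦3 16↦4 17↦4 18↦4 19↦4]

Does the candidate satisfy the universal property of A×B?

Answer: VALID PRODUCT

Derivation:
|A|·|B| = 4·5 = 20;  |P| = 20
Check the pairing map k ↦ (π_A(k), π_B(k)):
  0 ↦ (0,0)
  1 ↦ (1,0)
  2 ↦ (2,0)
  3 ↦ (3,0)
  4 ↦ (0,1)
  5 ↦ (1,1)
  6 ↦ (2,1)
  7 ↦ (3,1)
  8 ↦ (0,2)
  9 ↦ (1,2)
  10 ↦ (2,2)
  11 ↦ (3,2)
  12 ↦ (0,3)
  13 ↦ (1,3)
  14 ↦ (2,3)
  15 ↦ (3,3)
  16 ↦ (0,4)
  17 ↦ (1,4)
  18 ↦ (2,4)
  19 ↦ (3,4)
distinct pairs in image: 20 / 20 needed
  → bijection onto A×B; projections well-typed.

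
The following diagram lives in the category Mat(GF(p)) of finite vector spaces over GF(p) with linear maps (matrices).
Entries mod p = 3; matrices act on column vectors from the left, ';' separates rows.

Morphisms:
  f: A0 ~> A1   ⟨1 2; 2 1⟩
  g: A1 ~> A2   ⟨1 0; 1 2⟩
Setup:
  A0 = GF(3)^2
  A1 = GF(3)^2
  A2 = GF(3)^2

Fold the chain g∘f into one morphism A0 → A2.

Answer: ⟨1 2; 2 1⟩

Derivation:
  e0=(1,0) f~>(1,2) g~>(1,2)
  e1=(0,1) f~>(2,1) g~>(2,1)
⟦path⟧: ⟨1 2; 2 1⟩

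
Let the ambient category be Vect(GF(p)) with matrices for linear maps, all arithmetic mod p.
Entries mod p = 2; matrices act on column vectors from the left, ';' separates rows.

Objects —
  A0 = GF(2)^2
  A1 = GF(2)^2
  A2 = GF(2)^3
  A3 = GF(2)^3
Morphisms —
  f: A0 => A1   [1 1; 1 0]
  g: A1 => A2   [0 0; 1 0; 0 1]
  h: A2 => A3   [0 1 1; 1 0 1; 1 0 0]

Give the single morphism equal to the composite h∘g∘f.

Answer: [0 1; 1 0; 0 0]

Trace:
  e0=(1,0) f=>(1,1) g=>(0,1,1) h=>(0,1,0)
  e1=(0,1) f=>(1,0) g=>(0,1,0) h=>(1,0,0)
⟦path⟧: [0 1; 1 0; 0 0]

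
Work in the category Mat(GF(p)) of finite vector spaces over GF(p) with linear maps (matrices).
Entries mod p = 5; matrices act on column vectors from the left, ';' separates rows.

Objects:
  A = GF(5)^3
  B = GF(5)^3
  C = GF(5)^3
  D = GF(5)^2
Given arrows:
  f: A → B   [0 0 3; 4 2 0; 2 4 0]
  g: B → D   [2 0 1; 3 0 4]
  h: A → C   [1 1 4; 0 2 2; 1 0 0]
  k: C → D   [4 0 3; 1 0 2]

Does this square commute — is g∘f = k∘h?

Answer: COMMUTES

Derivation:
Path 1 = f;g:
  e0=(1,0,0) f→(0,4,2) g→(2,3)
  e1=(0,1,0) f→(0,2,4) g→(4,1)
  e2=(0,0,1) f→(3,0,0) g→(1,4)
  composite₁ = [2 4 1; 3 1 4]
Path 2 = h;k:
  e0=(1,0,0) h→(1,0,1) k→(2,3)
  e1=(0,1,0) h→(1,2,0) k→(4,1)
  e2=(0,0,1) h→(4,2,0) k→(1,4)
  composite₂ = [2 4 1; 3 1 4]
Equal? equal; square commutes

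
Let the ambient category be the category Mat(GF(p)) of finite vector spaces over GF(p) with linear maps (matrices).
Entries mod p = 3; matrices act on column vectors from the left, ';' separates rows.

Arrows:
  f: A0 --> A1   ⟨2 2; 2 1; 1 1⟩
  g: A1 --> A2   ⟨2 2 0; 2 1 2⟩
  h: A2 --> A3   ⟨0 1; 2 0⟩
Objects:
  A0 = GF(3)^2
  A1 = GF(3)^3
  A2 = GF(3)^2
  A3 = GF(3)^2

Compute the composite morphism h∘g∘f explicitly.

  e0=⟨1,0⟩ f-->⟨2,2,1⟩ g-->⟨2,2⟩ h-->⟨2,1⟩
  e1=⟨0,1⟩ f-->⟨2,1,1⟩ g-->⟨0,1⟩ h-->⟨1,0⟩
composite: ⟨2 1; 1 0⟩

Answer: ⟨2 1; 1 0⟩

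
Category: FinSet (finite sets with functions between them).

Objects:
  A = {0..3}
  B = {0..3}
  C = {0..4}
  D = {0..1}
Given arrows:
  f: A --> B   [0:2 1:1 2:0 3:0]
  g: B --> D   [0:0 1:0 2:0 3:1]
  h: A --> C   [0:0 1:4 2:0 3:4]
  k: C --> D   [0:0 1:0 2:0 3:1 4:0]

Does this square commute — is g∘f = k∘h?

1) trace f;g:
  0 f-->2 g-->0
  1 f-->1 g-->0
  2 f-->0 g-->0
  3 f-->0 g-->0
  result₁ = [0:0 1:0 2:0 3:0]
2) trace h;k:
  0 h-->0 k-->0
  1 h-->4 k-->0
  2 h-->0 k-->0
  3 h-->4 k-->0
  result₂ = [0:0 1:0 2:0 3:0]
Equal? equal; square commutes

Answer: COMMUTES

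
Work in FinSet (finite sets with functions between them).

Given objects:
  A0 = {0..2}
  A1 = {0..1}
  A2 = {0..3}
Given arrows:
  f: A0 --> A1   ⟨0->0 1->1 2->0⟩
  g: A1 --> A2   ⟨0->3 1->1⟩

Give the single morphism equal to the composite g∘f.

  0 f-->0 g-->3
  1 f-->1 g-->1
  2 f-->0 g-->3
result: ⟨0->3 1->1 2->3⟩

Answer: ⟨0->3 1->1 2->3⟩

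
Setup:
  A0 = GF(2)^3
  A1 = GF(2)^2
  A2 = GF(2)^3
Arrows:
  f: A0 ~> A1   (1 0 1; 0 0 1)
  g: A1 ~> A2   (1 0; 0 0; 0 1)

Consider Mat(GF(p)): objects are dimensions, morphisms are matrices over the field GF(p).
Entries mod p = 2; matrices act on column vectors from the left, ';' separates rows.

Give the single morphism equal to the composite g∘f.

Answer: (1 0 1; 0 0 0; 0 0 1)

Work:
  e0=(1,0,0) f~>(1,0) g~>(1,0,0)
  e1=(0,1,0) f~>(0,0) g~>(0,0,0)
  e2=(0,0,1) f~>(1,1) g~>(1,0,1)
composite: (1 0 1; 0 0 0; 0 0 1)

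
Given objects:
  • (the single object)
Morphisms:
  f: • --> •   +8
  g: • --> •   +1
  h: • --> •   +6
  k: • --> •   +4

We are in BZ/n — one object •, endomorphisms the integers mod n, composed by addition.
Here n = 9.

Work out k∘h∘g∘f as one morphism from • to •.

  0 +8≡8 +1≡0 +6≡6 +4≡1  (mod 9)
result: +1

Answer: +1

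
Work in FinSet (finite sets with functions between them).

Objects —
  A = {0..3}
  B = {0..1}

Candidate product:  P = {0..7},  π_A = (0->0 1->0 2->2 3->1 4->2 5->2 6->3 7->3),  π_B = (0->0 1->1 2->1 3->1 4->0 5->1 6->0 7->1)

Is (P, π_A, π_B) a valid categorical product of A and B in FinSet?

Answer: NOT A VALID PRODUCT — duplicate pair at indices 5,2

Trace:
|A|·|B| = 4·2 = 8;  |P| = 8
Check the pairing map k ↦ (π_A(k), π_B(k)):
  0 -> (0,0)
  1 -> (0,1)
  2 -> (2,1)
  3 -> (1,1)
  4 -> (2,0)
  5 -> (2,1)  ✗ repeats pair of k=2
  6 -> (3,0)
  7 -> (3,1)
distinct pairs in image: 7 / 8 needed
  → (2,1) hit at k=2 and k=5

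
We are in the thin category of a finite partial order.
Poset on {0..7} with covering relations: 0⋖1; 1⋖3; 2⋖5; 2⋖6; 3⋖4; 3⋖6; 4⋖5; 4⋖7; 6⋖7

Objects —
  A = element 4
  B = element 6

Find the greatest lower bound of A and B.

Lower bounds of A=4 and B=6: {0,1,3}
  0 <= 3
  1 <= 3
  3 <= 3
glb = 3

Answer: A∧B = 3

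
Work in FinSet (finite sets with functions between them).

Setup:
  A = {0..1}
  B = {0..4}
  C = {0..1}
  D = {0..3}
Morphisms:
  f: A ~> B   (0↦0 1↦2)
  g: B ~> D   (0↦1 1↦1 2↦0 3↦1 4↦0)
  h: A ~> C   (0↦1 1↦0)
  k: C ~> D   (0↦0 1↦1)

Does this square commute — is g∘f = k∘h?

Path 1 = f;g:
  0 f~>0 g~>1
  1 f~>2 g~>0
  ⟦path⟧₁ = (0↦1 1↦0)
Path 2 = h;k:
  0 h~>1 k~>1
  1 h~>0 k~>0
  ⟦path⟧₂ = (0↦1 1↦0)
Equal? equal; square commutes

Answer: COMMUTES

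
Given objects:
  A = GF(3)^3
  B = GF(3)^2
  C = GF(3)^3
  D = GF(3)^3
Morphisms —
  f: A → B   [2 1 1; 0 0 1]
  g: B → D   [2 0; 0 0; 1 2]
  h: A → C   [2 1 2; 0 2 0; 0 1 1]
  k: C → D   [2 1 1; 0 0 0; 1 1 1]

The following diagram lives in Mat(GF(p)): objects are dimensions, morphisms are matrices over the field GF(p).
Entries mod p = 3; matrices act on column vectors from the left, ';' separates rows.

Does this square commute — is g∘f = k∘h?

Answer: COMMUTES

Work:
Along f;g (path 1):
  e0=(1,0,0) f→(2,0) g→(1,0,2)
  e1=(0,1,0) f→(1,0) g→(2,0,1)
  e2=(0,0,1) f→(1,1) g→(2,0,0)
  ⟦path⟧₁ = [1 2 2; 0 0 0; 2 1 0]
Along h;k (path 2):
  e0=(1,0,0) h→(2,0,0) k→(1,0,2)
  e1=(0,1,0) h→(1,2,1) k→(2,0,1)
  e2=(0,0,1) h→(2,0,1) k→(2,0,0)
  ⟦path⟧₂ = [1 2 2; 0 0 0; 2 1 0]
Equal? same morphism ✓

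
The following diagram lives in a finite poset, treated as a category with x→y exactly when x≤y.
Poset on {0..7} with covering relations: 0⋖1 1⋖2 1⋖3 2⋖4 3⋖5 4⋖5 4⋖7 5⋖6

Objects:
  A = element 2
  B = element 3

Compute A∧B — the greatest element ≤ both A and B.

{x : x<=A ∧ x<=B} = {0,1}  (A=2, B=3)
  0 <= 1
  1 <= 1
glb = 1

Answer: A∧B = 1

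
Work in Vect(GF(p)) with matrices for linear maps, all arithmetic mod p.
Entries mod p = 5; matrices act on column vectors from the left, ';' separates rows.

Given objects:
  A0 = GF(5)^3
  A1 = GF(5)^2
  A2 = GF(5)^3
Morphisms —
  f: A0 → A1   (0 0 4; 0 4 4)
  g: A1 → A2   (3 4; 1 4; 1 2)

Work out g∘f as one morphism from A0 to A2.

Answer: (0 1 3; 0 1 0; 0 3 2)

Derivation:
  e0=[1,0,0] f→[0,0] g→[0,0,0]
  e1=[0,1,0] f→[0,4] g→[1,1,3]
  e2=[0,0,1] f→[4,4] g→[3,0,2]
composite: (0 1 3; 0 1 0; 0 3 2)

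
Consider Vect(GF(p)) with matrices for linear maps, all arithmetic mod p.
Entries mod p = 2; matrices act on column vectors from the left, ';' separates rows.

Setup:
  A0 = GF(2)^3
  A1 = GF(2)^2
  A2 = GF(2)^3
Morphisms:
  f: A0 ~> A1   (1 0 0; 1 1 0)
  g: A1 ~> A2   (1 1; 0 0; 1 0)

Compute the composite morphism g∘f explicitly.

Answer: (0 1 0; 0 0 0; 1 0 0)

Derivation:
  e0=[1,0,0] f~>[1,1] g~>[0,0,1]
  e1=[0,1,0] f~>[0,1] g~>[1,0,0]
  e2=[0,0,1] f~>[0,0] g~>[0,0,0]
⟦path⟧: (0 1 0; 0 0 0; 1 0 0)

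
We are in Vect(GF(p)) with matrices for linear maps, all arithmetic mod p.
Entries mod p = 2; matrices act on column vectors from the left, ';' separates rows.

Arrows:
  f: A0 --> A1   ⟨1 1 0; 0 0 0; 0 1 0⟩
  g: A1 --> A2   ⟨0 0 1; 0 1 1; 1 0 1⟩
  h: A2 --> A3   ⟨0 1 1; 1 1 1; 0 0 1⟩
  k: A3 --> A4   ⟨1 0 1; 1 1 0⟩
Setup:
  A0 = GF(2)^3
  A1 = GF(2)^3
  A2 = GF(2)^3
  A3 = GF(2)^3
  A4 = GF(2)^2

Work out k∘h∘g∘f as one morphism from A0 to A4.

Answer: ⟨0 1 0; 0 1 0⟩

Trace:
  e0=⟨1,0,0⟩ f-->⟨1,0,0⟩ g-->⟨0,0,1⟩ h-->⟨1,1,1⟩ k-->⟨0,0⟩
  e1=⟨0,1,0⟩ f-->⟨1,0,1⟩ g-->⟨1,1,0⟩ h-->⟨1,0,0⟩ k-->⟨1,1⟩
  e2=⟨0,0,1⟩ f-->⟨0,0,0⟩ g-->⟨0,0,0⟩ h-->⟨0,0,0⟩ k-->⟨0,0⟩
result: ⟨0 1 0; 0 1 0⟩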